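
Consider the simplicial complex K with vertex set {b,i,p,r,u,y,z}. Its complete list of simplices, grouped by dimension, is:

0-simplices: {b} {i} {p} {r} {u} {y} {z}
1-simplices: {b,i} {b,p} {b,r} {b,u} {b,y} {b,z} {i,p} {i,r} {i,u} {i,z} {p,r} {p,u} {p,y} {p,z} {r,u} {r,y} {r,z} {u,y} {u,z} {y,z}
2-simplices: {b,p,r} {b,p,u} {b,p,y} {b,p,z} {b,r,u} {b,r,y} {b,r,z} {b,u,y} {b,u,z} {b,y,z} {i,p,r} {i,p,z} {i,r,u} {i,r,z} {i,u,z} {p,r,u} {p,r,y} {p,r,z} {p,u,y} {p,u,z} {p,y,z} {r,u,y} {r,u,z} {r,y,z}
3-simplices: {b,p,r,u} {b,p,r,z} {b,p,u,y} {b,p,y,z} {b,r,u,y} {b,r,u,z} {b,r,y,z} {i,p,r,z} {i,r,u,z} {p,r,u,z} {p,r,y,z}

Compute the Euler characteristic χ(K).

n_0=7 n_1=20 n_2=24 n_3=11
χ=+7−20+24−11=0

χ(K)=0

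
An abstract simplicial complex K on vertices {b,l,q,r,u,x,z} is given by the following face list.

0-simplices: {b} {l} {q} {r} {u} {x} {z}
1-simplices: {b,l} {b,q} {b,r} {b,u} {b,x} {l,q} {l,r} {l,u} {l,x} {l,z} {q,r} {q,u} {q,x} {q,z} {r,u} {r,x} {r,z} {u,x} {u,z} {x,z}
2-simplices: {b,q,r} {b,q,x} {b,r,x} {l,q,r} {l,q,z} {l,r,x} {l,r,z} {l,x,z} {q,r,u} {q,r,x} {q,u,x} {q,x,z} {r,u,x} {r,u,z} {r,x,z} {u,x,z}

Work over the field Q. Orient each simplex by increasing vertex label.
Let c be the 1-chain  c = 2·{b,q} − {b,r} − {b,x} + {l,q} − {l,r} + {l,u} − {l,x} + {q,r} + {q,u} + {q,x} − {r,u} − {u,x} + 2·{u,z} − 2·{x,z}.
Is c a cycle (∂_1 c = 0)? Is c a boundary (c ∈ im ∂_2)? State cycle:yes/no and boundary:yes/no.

n_0=7 n_1=20 n_2=16  [Q]
∂1: piv[bl,bq,br,bu,bx,lz] rk=6  ker:lq,lr,lu,lx,qr,qu,qx,qz,ru,rx,rz,ux,uz,xz
∂2: piv[bqr,bqx,brx,lqr,lqz,lrx,lrz,lxz,qru,qux,ruz] rk=11  ker:qrx,qxz,rux,rxz,uxz
∂1c = 0
c vs im∂2: residual ≠ 0 ⇒ not boundary

cycle:yes boundary:no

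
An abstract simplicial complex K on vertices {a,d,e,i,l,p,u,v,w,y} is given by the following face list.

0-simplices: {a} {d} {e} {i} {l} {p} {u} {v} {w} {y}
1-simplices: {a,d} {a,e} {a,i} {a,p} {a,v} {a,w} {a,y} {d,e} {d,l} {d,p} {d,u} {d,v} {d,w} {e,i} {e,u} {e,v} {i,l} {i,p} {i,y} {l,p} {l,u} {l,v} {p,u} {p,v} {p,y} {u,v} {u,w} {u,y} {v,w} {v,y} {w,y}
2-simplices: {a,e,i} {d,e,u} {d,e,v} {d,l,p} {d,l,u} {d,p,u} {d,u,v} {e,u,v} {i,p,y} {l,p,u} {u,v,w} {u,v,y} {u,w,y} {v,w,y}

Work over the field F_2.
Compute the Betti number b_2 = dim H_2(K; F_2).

n_0=10 n_1=31 n_2=14  [Z2]
∂1: piv[ad,ae,ai,ap,av,aw,ay,dl,du] rk=9  ker:de,dp,dv,dw,ei,eu,ev,il,ip,iy,lp,lu,lv,pu,pv,py,uv,uw,uy,vw,vy,wy
∂2: piv[aei,deu,dev,dlp,dlu,dpu,duv,ipy,uvw,uvy,uwy] rk=11  ker:euv,lpu,vwy
b_2=(14−11)−0=3

b_2=3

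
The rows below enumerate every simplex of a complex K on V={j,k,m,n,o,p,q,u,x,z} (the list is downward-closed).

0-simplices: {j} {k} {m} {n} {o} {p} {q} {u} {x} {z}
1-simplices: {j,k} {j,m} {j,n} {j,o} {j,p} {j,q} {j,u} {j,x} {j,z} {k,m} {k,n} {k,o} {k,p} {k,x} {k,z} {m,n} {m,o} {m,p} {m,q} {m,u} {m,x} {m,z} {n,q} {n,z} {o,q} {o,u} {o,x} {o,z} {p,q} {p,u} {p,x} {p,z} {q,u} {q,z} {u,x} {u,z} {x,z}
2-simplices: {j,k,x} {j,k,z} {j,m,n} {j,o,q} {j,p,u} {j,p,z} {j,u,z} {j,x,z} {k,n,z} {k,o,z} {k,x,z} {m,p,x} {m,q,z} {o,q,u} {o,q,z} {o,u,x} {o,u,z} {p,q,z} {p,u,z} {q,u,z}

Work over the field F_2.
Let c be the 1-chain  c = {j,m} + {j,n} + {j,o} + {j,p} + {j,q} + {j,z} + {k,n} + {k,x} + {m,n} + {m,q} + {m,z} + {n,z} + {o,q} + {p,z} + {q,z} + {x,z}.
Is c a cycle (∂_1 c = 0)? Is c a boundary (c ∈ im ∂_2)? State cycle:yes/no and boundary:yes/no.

cycle:yes boundary:yes

n_0=10 n_1=37 n_2=20  [Z2]
∂1: piv[jk,jm,jn,jo,jp,jq,ju,jx,jz] rk=9  ker:km,kn,ko,kp,kx,kz,mn,mo,mp,mq,mu,mx,mz,nq,nz,oq,ou,ox,oz,pq,pu,px,pz,qu,qz,ux,uz,xz
∂2: piv[jkx,jkz,jmn,joq,jpu,jpz,juz,jxz,knz,koz,mpx,mqz,oqu,oqz,oux,ouz,pqz] rk=17  ker:kxz,puz,quz
∂1c = 0
c vs im∂2: reduces to 0 ⇒ boundary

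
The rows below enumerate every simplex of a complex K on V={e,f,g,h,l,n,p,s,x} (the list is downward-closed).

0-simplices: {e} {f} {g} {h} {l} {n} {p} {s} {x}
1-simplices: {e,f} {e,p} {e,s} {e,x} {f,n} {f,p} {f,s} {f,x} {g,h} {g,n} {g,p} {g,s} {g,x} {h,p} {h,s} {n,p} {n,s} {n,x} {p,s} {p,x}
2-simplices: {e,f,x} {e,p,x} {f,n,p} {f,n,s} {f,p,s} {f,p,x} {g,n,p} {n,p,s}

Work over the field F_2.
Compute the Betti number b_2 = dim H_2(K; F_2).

b_2=1

n_0=9 n_1=20 n_2=8  [Z2]
∂1: piv[ef,ep,es,ex,fn,gh,gn] rk=7  ker:fp,fs,fx,gp,gs,gx,hp,hs,np,ns,nx,ps,px
∂2: piv[efx,epx,fnp,fns,fps,fpx,gnp] rk=7  ker:nps
b_2=(8−7)−0=1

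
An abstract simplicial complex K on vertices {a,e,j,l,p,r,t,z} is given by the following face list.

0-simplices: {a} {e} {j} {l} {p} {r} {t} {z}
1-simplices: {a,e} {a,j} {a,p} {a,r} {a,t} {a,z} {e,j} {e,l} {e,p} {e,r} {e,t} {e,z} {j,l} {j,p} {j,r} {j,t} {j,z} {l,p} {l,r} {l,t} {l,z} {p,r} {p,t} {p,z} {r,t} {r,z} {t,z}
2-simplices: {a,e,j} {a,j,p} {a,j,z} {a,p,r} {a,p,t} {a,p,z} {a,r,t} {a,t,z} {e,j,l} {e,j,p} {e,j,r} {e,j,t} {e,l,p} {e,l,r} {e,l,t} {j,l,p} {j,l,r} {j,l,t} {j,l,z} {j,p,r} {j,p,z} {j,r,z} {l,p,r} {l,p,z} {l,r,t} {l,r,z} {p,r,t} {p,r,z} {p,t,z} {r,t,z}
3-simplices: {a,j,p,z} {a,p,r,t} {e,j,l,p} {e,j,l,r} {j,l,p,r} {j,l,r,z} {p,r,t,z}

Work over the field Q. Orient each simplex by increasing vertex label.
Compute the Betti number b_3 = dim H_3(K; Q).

b_3=0

n_0=8 n_1=27 n_2=30 n_3=7  [Q]
∂1: piv[ae,aj,ap,ar,at,az,el] rk=7  ker:ej,ep,er,et,ez,jl,jp,jr,jt,jz,lp,lr,lt,lz,pr,pt,pz,rt,rz,tz
∂2: piv[aej,ajp,ajz,apr,apt,apz,art,atz,ejl,ejp,ejr,ejt,elp,elr,elt,jlz,jpr,jrz,lrt] rk=19  ker:jlp,jlr,jlt,jpz,lpr,lpz,lrz,prt,prz,ptz,rtz
∂3: piv[ajpz,aprt,ejlp,ejlr,jlpr,jlrz,prtz] rk=7
b_3=(7−7)−0=0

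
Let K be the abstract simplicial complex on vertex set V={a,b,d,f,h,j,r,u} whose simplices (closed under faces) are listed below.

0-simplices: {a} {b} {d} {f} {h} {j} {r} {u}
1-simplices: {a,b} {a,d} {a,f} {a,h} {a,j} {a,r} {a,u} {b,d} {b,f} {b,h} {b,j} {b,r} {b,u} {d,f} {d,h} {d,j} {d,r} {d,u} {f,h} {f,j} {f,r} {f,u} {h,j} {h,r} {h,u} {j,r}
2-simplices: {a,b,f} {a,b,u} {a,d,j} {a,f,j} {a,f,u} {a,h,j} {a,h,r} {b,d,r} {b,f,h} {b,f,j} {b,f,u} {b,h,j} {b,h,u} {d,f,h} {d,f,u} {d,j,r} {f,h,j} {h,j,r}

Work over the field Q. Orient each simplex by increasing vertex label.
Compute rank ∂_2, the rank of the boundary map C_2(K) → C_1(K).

rank∂_2=16

n_0=8 n_1=26 n_2=18  [Q]
∂1: piv[ab,ad,af,ah,aj,ar,au] rk=7  ker:bd,bf,bh,bj,br,bu,df,dh,dj,dr,du,fh,fj,fr,fu,hj,hr,hu,jr
∂2: piv[abf,abu,adj,afj,afu,ahj,ahr,bdr,bfh,bfj,bhj,bhu,dfh,dfu,djr,hjr] rk=16  ker:bfu,fhj
rk∂_2=16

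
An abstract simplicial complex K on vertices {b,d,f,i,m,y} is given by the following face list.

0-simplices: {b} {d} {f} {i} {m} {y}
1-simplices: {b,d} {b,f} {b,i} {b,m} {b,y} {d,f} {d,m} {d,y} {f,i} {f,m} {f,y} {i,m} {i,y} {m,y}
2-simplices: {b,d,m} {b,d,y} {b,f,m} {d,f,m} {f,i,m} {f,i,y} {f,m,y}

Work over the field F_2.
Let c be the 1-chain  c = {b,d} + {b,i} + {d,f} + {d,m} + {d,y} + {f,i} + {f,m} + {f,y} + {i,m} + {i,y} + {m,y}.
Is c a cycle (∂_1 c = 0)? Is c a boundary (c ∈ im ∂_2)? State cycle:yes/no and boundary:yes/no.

n_0=6 n_1=14 n_2=7  [Z2]
∂1: piv[bd,bf,bi,bm,by] rk=5  ker:df,dm,dy,fi,fm,fy,im,iy,my
∂2: piv[bdm,bdy,bfm,dfm,fim,fiy,fmy] rk=7
∂1c = 0
c vs im∂2: residual ≠ 0 ⇒ not boundary

cycle:yes boundary:no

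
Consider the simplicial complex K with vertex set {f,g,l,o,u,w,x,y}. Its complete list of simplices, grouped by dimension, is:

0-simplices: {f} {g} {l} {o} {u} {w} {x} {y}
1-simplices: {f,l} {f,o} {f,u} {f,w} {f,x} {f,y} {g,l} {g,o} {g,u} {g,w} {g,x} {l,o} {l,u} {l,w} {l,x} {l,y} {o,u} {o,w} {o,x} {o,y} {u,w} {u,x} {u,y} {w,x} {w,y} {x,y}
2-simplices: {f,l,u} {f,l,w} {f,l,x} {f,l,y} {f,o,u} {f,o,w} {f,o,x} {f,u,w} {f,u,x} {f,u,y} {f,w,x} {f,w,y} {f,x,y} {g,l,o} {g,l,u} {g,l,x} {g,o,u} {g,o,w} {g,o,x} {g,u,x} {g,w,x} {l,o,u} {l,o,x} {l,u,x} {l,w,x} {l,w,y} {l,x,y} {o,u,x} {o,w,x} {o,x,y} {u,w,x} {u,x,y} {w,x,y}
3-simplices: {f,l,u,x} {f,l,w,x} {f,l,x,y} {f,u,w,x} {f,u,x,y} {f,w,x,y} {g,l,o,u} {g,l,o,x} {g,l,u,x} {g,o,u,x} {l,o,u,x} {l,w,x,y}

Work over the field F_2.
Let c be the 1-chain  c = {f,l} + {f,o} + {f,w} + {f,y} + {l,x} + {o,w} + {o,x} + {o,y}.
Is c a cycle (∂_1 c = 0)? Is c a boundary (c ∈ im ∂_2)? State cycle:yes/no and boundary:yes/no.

cycle:yes boundary:yes

n_0=8 n_1=26 n_2=33 n_3=12  [Z2]
∂1: piv[fl,fo,fu,fw,fx,fy,gl] rk=7  ker:go,gu,gw,gx,lo,lu,lw,lx,ly,ou,ow,ox,oy,uw,ux,uy,wx,wy,xy
∂2: piv[flu,flw,flx,fly,fou,fow,fox,fuw,fux,fuy,fwx,fwy,fxy,glo,glu,glx,gou,gow,oxy] rk=19  ker:gox,gux,gwx,lou,lox,lux,lwx,lwy,lxy,oux,owx,uwx,uxy,wxy
∂3: piv[flux,flwx,flxy,fuwx,fuxy,fwxy,glou,glox,glux,goux,lwxy] rk=11  ker:loux
∂1c = 0
c vs im∂2: reduces to 0 ⇒ boundary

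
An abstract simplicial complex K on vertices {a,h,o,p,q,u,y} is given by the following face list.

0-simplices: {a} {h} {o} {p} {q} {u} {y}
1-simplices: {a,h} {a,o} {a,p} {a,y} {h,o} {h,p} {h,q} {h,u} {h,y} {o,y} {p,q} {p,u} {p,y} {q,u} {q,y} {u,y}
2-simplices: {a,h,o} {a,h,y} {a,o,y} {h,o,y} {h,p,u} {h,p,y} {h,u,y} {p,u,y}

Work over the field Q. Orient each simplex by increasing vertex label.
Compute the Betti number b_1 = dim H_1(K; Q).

b_1=4

n_0=7 n_1=16 n_2=8  [Q]
∂1: piv[ah,ao,ap,ay,hq,hu] rk=6  ker:ho,hp,hy,oy,pq,pu,py,qu,qy,uy
∂2: piv[aho,ahy,aoy,hpu,hpy,huy] rk=6  ker:hoy,puy
b_1=(16−6)−6=4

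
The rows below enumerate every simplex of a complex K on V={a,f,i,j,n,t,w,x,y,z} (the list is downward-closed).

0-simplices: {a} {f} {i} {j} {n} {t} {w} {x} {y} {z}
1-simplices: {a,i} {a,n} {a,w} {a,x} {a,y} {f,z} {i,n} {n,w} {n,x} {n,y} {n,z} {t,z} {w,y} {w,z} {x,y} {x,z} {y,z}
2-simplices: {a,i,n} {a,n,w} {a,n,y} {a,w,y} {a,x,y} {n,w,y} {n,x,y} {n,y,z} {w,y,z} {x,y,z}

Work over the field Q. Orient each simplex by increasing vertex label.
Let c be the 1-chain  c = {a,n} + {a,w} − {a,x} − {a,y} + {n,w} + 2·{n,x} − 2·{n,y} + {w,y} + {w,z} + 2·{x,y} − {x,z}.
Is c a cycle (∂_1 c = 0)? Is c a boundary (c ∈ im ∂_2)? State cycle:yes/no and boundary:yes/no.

n_0=10 n_1=17 n_2=10  [Q]
∂1: piv[ai,an,aw,ax,ay,fz,nz,tz] rk=8  ker:in,nw,nx,ny,wy,wz,xy,xz,yz
∂2: piv[ain,anw,any,awy,axy,nxy,nyz,wyz,xyz] rk=9  ker:nwy
∂1c = 0
c vs im∂2: reduces to 0 ⇒ boundary

cycle:yes boundary:yes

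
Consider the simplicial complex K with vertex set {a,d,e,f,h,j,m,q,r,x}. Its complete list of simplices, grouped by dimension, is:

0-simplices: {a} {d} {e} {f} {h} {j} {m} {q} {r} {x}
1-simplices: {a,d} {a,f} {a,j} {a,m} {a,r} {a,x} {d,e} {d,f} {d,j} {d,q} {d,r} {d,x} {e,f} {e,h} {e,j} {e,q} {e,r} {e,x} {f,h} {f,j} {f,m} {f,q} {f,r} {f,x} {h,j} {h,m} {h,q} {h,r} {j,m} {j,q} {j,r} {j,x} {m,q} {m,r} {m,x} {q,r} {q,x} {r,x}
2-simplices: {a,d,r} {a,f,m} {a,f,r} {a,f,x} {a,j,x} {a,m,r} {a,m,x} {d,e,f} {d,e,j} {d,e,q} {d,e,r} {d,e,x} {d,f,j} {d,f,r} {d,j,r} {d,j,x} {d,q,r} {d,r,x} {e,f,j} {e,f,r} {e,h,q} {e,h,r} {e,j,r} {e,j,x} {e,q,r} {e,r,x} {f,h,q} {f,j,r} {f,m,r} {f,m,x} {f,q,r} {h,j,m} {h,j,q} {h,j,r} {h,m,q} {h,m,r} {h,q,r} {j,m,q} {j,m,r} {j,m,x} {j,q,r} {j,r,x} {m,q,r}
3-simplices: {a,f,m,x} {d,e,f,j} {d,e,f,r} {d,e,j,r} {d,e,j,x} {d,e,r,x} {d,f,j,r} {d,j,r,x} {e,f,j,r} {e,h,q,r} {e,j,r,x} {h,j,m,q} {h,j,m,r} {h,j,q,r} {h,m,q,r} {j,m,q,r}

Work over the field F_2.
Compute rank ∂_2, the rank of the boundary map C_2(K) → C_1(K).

n_0=10 n_1=38 n_2=43 n_3=16  [Z2]
∂1: piv[ad,af,aj,am,ar,ax,de,dq,eh] rk=9  ker:df,dj,dr,dx,ef,ej,eq,er,ex,fh,fj,fm,fq,fr,fx,hj,hm,hq,hr,jm,jq,jr,jx,mq,mr,mx,qr,qx,rx
∂2: piv[adr,afm,afr,afx,ajx,amr,amx,def,dej,deq,der,dex,dfj,dfr,djr,djx,dqr,drx,ehq,ehr,fhq,fqr,hjm,hjq,hjr,hmq,hmr,jmx] rk=28  ker:efj,efr,ejr,ejx,eqr,erx,fjr,fmr,fmx,hqr,jmq,jmr,jqr,jrx,mqr
∂3: piv[afmx,defj,defr,dejr,dejx,derx,dfjr,djrx,ehqr,hjmq,hjmr,hjqr,hmqr] rk=13  ker:efjr,ejrx,jmqr
rk∂_2=28

rank∂_2=28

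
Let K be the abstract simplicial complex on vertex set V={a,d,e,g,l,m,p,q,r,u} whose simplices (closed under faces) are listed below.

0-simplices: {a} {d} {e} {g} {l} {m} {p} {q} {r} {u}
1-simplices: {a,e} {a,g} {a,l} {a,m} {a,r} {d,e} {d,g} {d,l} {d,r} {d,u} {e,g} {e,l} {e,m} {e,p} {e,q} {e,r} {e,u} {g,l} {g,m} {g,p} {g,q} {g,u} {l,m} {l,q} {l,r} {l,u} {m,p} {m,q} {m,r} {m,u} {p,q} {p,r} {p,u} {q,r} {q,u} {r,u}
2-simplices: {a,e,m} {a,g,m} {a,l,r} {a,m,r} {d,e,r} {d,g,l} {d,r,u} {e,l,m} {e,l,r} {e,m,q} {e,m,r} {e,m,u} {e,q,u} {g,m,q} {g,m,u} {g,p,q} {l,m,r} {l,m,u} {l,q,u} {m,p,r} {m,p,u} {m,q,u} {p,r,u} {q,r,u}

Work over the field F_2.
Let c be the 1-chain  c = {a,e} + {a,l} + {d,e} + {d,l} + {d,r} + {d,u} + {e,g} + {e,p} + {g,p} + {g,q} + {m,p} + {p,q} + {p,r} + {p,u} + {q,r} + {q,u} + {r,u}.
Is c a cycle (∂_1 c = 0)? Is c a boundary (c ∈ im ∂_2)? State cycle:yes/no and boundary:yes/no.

n_0=10 n_1=36 n_2=24  [Z2]
∂1: piv[ae,ag,al,am,ar,de,du,ep,eq] rk=9  ker:dg,dl,dr,eg,el,em,er,eu,gl,gm,gp,gq,gu,lm,lq,lr,lu,mp,mq,mr,mu,pq,pr,pu,qr,qu,ru
∂2: piv[aem,agm,alr,amr,der,dgl,dru,elm,elr,emq,emr,emu,equ,gmq,gmu,gpq,lmu,lqu,mpr,mpu,pru,qru] rk=22  ker:lmr,mqu
∂1c = {g} + {m}

cycle:no boundary:no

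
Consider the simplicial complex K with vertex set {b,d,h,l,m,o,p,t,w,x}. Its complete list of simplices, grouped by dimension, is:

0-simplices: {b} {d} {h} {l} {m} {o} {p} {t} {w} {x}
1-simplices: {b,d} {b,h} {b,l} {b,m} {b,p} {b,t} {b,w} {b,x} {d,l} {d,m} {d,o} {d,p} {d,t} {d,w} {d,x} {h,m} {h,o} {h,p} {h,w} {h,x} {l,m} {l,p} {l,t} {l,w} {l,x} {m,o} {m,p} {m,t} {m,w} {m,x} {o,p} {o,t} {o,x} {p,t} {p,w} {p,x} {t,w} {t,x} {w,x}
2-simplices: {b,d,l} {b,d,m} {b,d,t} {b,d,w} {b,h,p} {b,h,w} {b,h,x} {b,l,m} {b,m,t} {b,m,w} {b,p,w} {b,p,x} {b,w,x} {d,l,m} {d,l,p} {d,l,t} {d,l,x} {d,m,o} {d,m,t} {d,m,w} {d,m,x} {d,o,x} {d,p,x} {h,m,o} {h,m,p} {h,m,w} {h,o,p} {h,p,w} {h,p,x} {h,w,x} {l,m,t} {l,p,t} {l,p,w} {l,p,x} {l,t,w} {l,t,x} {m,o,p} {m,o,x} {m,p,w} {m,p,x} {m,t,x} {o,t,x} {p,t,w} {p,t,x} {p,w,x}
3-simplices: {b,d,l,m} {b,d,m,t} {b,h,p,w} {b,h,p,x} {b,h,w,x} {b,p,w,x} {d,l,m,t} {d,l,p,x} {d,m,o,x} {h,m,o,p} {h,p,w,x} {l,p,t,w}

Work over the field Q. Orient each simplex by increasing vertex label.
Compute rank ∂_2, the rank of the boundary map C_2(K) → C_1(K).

rank∂_2=30

n_0=10 n_1=39 n_2=45 n_3=12  [Q]
∂1: piv[bd,bh,bl,bm,bp,bt,bw,bx,do] rk=9  ker:dl,dm,dp,dt,dw,dx,hm,ho,hp,hw,hx,lm,lp,lt,lw,lx,mo,mp,mt,mw,mx,op,ot,ox,pt,pw,px,tw,tx,wx
∂2: piv[bdl,bdm,bdt,bdw,bhp,bhw,bhx,blm,bmt,bmw,bpw,bpx,bwx,dlp,dlt,dlx,dmo,dmx,dox,dpx,hmo,hmp,hmw,hop,lpt,lpw,ltw,ltx,mpx,otx] rk=30  ker:dlm,dmt,dmw,hpw,hpx,hwx,lmt,lpx,mop,mox,mpw,mtx,ptw,ptx,pwx
∂3: piv[bdlm,bdmt,bhpw,bhpx,bhwx,bpwx,dlmt,dlpx,dmox,hmop,lptw] rk=11  ker:hpwx
rk∂_2=30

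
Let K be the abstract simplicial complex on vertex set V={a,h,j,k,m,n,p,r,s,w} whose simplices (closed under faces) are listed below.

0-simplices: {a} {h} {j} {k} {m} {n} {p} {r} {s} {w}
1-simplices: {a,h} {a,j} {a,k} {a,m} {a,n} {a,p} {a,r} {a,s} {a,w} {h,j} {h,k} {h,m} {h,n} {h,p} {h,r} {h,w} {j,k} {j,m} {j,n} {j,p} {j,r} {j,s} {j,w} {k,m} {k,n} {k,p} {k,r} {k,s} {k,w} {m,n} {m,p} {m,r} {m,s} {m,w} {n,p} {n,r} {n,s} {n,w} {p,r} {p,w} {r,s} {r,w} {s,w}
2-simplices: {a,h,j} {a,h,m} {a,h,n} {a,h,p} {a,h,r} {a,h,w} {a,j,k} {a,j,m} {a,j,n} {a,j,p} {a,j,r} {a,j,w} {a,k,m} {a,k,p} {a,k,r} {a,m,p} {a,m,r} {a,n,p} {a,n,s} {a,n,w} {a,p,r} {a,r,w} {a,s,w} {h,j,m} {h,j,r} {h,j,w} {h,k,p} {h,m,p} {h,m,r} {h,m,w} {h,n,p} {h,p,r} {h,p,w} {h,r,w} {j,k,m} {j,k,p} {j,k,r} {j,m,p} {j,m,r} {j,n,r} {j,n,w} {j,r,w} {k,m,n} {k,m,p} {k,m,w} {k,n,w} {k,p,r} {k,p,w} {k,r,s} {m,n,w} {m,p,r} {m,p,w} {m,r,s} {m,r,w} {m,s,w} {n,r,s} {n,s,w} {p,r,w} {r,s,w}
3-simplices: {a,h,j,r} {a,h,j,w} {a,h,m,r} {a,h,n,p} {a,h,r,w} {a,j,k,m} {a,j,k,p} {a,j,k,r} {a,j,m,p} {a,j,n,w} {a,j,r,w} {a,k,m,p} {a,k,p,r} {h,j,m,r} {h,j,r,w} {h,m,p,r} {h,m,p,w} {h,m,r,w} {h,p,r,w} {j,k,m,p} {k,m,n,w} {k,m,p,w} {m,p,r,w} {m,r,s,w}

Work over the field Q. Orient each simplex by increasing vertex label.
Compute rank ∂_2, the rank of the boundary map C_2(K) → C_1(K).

rank∂_2=33

n_0=10 n_1=43 n_2=59 n_3=24  [Q]
∂1: piv[ah,aj,ak,am,an,ap,ar,as,aw] rk=9  ker:hj,hk,hm,hn,hp,hr,hw,jk,jm,jn,jp,jr,js,jw,km,kn,kp,kr,ks,kw,mn,mp,mr,ms,mw,np,nr,ns,nw,pr,pw,rs,rw,sw
∂2: piv[ahj,ahm,ahn,ahp,ahr,ahw,ajk,ajm,ajn,ajp,ajr,ajw,akm,akp,akr,amp,amr,anp,ans,anw,apr,arw,asw,hkp,hmw,hpw,jnr,kmn,kmw,knw,krs,mrs,msw] rk=33  ker:hjm,hjr,hjw,hmp,hmr,hnp,hpr,hrw,jkm,jkp,jkr,jmp,jmr,jnw,jrw,kmp,kpr,kpw,mnw,mpr,mpw,mrw,nrs,nsw,prw,rsw
∂3: piv[ahjr,ahjw,ahmr,ahnp,ahrw,ajkm,ajkp,ajkr,ajmp,ajnw,ajrw,akmp,akpr,hjmr,hmpr,hmpw,hmrw,hprw,kmnw,kmpw,mrsw] rk=21  ker:hjrw,jkmp,mprw
rk∂_2=33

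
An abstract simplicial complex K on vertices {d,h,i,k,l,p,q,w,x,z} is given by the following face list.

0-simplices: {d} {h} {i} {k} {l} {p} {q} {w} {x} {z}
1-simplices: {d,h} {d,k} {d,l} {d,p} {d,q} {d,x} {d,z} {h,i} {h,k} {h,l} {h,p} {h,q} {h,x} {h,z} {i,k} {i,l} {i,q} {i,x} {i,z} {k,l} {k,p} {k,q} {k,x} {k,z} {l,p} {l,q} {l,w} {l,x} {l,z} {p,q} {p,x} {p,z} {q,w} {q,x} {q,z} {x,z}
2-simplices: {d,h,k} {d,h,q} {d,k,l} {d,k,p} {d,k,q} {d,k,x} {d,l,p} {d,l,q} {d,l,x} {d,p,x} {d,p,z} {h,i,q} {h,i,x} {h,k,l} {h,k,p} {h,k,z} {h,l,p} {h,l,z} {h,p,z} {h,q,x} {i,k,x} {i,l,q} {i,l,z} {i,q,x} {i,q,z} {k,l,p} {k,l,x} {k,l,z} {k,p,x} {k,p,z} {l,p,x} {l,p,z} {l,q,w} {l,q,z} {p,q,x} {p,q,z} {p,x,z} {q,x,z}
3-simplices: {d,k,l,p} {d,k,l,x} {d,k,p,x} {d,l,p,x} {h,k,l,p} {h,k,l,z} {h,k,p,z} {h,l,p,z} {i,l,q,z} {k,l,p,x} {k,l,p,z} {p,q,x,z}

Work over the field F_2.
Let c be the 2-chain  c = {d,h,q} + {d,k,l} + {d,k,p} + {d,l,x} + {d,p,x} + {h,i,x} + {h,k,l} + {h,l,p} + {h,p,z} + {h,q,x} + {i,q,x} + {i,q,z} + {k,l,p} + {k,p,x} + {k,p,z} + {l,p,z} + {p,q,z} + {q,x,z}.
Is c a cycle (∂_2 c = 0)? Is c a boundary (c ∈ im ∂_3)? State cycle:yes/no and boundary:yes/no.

n_0=10 n_1=36 n_2=38 n_3=12  [Z2]
∂1: piv[dh,dk,dl,dp,dq,dx,dz,hi,lw] rk=9  ker:hk,hl,hp,hq,hx,hz,ik,il,iq,ix,iz,kl,kp,kq,kx,kz,lp,lq,lx,lz,pq,px,pz,qw,qx,qz,xz
∂2: piv[dhk,dhq,dkl,dkp,dkq,dkx,dlp,dlq,dlx,dpx,dpz,hiq,hix,hkl,hkp,hkz,hlz,hpz,hqx,ikx,ilq,ilz,iqz,lqw,pqx,pqz,pxz] rk=27  ker:hlp,iqx,klp,klx,klz,kpx,kpz,lpx,lpz,lqz,qxz
∂3: piv[dklp,dklx,dkpx,dlpx,hklp,hklz,hkpz,hlpz,ilqz,pqxz] rk=10  ker:klpx,klpz
∂2c = {d,h} + {d,q} + {h,i} + {h,k} + {h,z} + {i,z} + {k,l} + {k,x} + {k,z} + {l,p} + {l,x} + {l,z} + {p,q} + {q,x} + {q,z} + {x,z}

cycle:no boundary:no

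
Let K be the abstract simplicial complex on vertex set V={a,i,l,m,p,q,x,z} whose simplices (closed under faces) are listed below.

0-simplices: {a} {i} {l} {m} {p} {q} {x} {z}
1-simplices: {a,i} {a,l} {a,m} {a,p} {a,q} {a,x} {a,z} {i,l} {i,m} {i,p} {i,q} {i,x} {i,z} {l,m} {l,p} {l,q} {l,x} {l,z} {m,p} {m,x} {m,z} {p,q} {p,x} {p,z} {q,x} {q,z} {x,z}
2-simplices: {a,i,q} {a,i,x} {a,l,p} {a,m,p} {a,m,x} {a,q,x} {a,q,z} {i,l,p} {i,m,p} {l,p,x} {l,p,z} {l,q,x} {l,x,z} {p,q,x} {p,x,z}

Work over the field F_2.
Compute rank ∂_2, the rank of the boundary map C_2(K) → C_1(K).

rank∂_2=14

n_0=8 n_1=27 n_2=15  [Z2]
∂1: piv[ai,al,am,ap,aq,ax,az] rk=7  ker:il,im,ip,iq,ix,iz,lm,lp,lq,lx,lz,mp,mx,mz,pq,px,pz,qx,qz,xz
∂2: piv[aiq,aix,alp,amp,amx,aqx,aqz,ilp,imp,lpx,lpz,lqx,lxz,pqx] rk=14  ker:pxz
rk∂_2=14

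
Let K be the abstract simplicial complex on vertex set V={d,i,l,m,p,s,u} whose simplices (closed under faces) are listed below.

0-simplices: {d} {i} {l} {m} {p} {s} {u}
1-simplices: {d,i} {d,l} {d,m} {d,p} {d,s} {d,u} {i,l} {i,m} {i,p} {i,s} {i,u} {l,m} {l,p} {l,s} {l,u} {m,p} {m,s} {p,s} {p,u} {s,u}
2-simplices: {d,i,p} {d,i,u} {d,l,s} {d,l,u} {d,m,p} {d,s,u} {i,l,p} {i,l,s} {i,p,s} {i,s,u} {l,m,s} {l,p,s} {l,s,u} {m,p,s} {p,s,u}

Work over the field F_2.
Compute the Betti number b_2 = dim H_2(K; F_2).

n_0=7 n_1=20 n_2=15  [Z2]
∂1: piv[di,dl,dm,dp,ds,du] rk=6  ker:il,im,ip,is,iu,lm,lp,ls,lu,mp,ms,ps,pu,su
∂2: piv[dip,diu,dls,dlu,dmp,dsu,ilp,ils,ips,isu,lms,mps,psu] rk=13  ker:lps,lsu
b_2=(15−13)−0=2

b_2=2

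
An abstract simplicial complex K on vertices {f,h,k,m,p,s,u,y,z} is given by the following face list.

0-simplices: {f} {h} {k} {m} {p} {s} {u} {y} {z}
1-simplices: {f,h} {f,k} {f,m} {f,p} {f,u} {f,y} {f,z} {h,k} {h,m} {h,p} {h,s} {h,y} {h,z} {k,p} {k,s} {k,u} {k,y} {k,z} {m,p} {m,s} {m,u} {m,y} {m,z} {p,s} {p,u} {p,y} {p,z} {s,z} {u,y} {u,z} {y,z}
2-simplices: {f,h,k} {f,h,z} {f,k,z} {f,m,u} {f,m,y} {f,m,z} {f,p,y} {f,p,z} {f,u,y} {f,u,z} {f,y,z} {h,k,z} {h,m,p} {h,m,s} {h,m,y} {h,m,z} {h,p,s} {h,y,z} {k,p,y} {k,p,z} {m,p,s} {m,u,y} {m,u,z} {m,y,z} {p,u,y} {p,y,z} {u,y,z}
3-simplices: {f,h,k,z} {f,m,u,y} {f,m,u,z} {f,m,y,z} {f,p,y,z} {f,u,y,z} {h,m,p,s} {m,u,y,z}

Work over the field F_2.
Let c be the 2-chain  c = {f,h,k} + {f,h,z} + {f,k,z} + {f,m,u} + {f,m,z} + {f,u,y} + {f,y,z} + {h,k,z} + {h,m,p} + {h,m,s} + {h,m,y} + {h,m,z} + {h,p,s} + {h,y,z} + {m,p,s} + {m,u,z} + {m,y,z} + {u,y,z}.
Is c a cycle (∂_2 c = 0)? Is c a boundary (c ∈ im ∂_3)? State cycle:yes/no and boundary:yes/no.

n_0=9 n_1=31 n_2=27 n_3=8  [Z2]
∂1: piv[fh,fk,fm,fp,fu,fy,fz,hs] rk=8  ker:hk,hm,hp,hy,hz,kp,ks,ku,ky,kz,mp,ms,mu,my,mz,ps,pu,py,pz,sz,uy,uz,yz
∂2: piv[fhk,fhz,fkz,fmu,fmy,fmz,fpy,fpz,fuy,fuz,fyz,hmp,hms,hmy,hmz,hps,kpy,kpz,puy] rk=19  ker:hkz,hyz,mps,muy,muz,myz,pyz,uyz
∂3: piv[fhkz,fmuy,fmuz,fmyz,fpyz,fuyz,hmps] rk=7  ker:muyz
∂2c = 0
c vs im∂3: residual ≠ 0 ⇒ not boundary

cycle:yes boundary:no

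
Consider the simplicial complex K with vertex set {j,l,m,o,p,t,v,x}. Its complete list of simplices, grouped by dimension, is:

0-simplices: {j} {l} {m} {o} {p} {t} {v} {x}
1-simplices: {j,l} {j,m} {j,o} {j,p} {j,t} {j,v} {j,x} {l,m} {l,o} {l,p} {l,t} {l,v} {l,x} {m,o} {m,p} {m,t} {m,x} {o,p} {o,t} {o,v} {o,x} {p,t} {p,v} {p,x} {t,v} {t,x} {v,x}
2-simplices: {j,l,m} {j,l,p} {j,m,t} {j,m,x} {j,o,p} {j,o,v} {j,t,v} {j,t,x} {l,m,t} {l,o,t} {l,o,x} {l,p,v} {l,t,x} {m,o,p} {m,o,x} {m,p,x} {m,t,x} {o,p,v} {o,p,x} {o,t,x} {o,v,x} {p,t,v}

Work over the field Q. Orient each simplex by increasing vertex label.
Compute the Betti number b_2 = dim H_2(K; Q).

b_2=3

n_0=8 n_1=27 n_2=22  [Q]
∂1: piv[jl,jm,jo,jp,jt,jv,jx] rk=7  ker:lm,lo,lp,lt,lv,lx,mo,mp,mt,mx,op,ot,ov,ox,pt,pv,px,tv,tx,vx
∂2: piv[jlm,jlp,jmt,jmx,jop,jov,jtv,jtx,lmt,lot,lox,lpv,ltx,mop,mox,mpx,opv,ovx,ptv] rk=19  ker:mtx,opx,otx
b_2=(22−19)−0=3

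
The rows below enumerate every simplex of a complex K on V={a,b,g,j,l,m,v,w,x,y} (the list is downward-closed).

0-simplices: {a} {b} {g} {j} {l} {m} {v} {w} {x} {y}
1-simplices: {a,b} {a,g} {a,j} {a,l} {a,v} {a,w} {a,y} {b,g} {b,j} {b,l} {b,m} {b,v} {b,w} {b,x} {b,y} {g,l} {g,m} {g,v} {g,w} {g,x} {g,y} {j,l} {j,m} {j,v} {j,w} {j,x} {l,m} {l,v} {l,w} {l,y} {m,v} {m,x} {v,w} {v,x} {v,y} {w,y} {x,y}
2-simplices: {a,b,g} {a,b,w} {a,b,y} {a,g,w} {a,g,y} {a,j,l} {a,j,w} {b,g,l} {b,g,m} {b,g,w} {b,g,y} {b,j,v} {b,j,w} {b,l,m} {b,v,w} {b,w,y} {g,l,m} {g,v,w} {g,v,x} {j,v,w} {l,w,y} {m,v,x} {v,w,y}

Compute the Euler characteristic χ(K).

χ(K)=-4

n_0=10 n_1=37 n_2=23
χ=+10−37+23=-4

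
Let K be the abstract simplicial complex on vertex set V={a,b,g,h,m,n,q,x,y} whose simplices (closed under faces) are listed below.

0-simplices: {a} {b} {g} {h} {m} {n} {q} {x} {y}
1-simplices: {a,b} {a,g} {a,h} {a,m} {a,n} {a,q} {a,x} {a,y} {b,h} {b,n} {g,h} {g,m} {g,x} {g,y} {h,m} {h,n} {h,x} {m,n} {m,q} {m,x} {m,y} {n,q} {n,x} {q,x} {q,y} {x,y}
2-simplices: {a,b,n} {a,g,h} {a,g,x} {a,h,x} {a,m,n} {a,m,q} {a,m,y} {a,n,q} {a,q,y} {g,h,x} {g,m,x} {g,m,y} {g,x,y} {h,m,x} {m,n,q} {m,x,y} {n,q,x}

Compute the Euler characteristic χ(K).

χ(K)=0

n_0=9 n_1=26 n_2=17
χ=+9−26+17=0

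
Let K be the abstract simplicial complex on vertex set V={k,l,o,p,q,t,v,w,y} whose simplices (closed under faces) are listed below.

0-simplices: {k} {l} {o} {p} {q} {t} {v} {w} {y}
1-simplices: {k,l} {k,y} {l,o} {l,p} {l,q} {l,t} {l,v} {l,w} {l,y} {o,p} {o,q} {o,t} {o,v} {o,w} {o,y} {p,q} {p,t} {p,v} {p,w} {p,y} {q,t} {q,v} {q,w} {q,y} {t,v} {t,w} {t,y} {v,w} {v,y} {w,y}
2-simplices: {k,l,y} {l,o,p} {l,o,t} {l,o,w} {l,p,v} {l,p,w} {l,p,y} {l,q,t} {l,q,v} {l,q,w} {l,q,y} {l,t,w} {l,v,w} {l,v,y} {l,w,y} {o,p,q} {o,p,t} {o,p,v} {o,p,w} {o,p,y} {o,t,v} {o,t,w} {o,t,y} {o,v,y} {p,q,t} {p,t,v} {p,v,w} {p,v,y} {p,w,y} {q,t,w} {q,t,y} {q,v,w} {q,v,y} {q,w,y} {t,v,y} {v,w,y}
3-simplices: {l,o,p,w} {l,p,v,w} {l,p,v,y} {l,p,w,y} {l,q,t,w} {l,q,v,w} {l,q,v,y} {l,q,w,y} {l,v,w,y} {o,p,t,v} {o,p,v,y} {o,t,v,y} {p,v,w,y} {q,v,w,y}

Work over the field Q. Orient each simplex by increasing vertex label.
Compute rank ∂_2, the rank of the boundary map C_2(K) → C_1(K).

n_0=9 n_1=30 n_2=36 n_3=14  [Q]
∂1: piv[kl,ky,lo,lp,lq,lt,lv,lw] rk=8  ker:ly,op,oq,ot,ov,ow,oy,pq,pt,pv,pw,py,qt,qv,qw,qy,tv,tw,ty,vw,vy,wy
∂2: piv[kly,lop,lot,low,lpv,lpw,lpy,lqt,lqv,lqw,lqy,ltw,lvw,lvy,lwy,opq,opt,opv,opy,otv,oty,pqt] rk=22  ker:opw,otw,ovy,ptv,pvw,pvy,pwy,qtw,qty,qvw,qvy,qwy,tvy,vwy
∂3: piv[lopw,lpvw,lpvy,lpwy,lqtw,lqvw,lqvy,lqwy,lvwy,optv,opvy,otvy] rk=12  ker:pvwy,qvwy
rk∂_2=22

rank∂_2=22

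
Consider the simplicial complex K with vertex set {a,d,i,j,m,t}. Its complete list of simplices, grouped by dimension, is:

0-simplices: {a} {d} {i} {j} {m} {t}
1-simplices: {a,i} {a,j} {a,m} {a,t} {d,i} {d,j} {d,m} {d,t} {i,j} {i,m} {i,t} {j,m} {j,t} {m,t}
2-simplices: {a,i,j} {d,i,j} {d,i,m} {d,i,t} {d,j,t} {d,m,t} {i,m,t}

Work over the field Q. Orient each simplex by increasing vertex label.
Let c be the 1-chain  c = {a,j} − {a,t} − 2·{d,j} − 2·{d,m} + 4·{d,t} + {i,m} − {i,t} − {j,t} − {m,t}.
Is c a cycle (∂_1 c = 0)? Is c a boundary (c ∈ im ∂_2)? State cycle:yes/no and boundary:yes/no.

cycle:yes boundary:no

n_0=6 n_1=14 n_2=7  [Q]
∂1: piv[ai,aj,am,at,di] rk=5  ker:dj,dm,dt,ij,im,it,jm,jt,mt
∂2: piv[aij,dij,dim,dit,djt,dmt] rk=6  ker:imt
∂1c = 0
c vs im∂2: residual ≠ 0 ⇒ not boundary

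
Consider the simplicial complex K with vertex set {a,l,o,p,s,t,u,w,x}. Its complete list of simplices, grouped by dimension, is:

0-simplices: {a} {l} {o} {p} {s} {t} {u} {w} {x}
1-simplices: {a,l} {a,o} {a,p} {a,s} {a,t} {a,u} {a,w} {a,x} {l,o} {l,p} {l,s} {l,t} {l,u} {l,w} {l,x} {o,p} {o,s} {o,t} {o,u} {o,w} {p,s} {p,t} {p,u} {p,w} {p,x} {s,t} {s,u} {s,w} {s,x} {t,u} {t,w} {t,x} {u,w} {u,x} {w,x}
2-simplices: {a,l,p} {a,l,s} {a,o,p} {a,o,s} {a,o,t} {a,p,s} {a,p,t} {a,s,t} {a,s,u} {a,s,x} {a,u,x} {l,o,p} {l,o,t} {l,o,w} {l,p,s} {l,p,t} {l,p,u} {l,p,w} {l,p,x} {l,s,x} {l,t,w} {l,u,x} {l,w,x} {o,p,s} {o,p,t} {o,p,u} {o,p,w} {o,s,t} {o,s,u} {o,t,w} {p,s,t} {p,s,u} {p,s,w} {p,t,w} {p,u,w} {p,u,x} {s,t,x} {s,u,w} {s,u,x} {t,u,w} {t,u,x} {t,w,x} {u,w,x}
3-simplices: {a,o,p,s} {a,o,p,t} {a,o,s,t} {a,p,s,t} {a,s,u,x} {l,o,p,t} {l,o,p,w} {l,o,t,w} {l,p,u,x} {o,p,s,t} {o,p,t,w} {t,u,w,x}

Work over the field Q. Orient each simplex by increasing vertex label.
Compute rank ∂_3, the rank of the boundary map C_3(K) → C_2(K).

n_0=9 n_1=35 n_2=43 n_3=12  [Q]
∂1: piv[al,ao,ap,as,at,au,aw,ax] rk=8  ker:lo,lp,ls,lt,lu,lw,lx,op,os,ot,ou,ow,ps,pt,pu,pw,px,st,su,sw,sx,tu,tw,tx,uw,ux,wx
∂2: piv[alp,als,aop,aos,aot,aps,apt,ast,asu,asx,aux,lop,lot,low,lpu,lpw,lpx,lsx,ltw,lux,lwx,opu,psw,puw,stx,tuw] rk=26  ker:lps,lpt,ops,opt,opw,ost,osu,otw,pst,psu,ptw,pux,suw,sux,tux,twx,uwx
∂3: piv[aops,aopt,aost,apst,asux,lopt,lopw,lotw,lpux,optw,tuwx] rk=11  ker:opst
rk∂_3=11

rank∂_3=11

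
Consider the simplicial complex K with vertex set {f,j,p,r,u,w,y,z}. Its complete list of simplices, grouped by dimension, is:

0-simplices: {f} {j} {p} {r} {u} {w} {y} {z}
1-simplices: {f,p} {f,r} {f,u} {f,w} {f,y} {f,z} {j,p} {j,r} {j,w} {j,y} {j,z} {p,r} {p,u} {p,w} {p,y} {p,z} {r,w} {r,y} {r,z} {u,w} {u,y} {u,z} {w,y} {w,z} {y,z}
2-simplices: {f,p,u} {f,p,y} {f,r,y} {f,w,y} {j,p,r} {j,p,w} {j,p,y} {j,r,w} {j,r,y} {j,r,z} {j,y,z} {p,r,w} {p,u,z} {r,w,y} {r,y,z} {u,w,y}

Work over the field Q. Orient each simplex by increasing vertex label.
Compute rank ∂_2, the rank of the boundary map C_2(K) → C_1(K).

rank∂_2=14

n_0=8 n_1=25 n_2=16  [Q]
∂1: piv[fp,fr,fu,fw,fy,fz,jp] rk=7  ker:jr,jw,jy,jz,pr,pu,pw,py,pz,rw,ry,rz,uw,uy,uz,wy,wz,yz
∂2: piv[fpu,fpy,fry,fwy,jpr,jpw,jpy,jrw,jry,jrz,jyz,puz,rwy,uwy] rk=14  ker:prw,ryz
rk∂_2=14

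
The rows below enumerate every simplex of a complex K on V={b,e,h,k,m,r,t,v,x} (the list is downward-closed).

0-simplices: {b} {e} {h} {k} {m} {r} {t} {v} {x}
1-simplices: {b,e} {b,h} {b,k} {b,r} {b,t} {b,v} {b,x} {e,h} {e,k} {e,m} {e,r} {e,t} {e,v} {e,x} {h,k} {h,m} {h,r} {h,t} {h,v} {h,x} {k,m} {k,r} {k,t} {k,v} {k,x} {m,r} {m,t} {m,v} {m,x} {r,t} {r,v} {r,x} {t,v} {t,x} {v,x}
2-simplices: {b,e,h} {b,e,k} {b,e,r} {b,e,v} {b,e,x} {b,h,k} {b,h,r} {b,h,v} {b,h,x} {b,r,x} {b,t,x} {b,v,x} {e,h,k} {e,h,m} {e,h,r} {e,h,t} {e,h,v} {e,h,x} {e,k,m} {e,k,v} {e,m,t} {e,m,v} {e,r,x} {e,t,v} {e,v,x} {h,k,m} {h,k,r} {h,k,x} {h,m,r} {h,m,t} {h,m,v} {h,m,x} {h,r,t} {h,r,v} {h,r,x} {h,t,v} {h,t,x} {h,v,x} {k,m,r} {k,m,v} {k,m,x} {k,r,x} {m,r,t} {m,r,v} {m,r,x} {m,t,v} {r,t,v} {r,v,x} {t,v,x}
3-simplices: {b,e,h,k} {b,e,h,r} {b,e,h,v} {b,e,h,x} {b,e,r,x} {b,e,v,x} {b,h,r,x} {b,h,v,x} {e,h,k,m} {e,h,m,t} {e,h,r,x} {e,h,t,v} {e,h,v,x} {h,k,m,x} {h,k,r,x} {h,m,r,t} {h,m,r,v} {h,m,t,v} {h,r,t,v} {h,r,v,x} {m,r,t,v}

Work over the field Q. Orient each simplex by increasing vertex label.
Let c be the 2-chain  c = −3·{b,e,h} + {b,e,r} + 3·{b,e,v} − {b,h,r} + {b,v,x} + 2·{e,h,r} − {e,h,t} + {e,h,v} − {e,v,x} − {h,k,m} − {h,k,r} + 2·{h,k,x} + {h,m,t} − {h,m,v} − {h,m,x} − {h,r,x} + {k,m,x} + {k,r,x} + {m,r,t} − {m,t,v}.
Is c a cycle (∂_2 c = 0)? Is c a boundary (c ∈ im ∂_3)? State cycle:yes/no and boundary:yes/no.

cycle:no boundary:no

n_0=9 n_1=35 n_2=49 n_3=21  [Q]
∂1: piv[be,bh,bk,br,bt,bv,bx,em] rk=8  ker:eh,ek,er,et,ev,ex,hk,hm,hr,ht,hv,hx,km,kr,kt,kv,kx,mr,mt,mv,mx,rt,rv,rx,tv,tx,vx
∂2: piv[beh,bek,ber,bev,bex,bhk,bhr,bhv,bhx,brx,btx,bvx,ehm,eht,ekm,ekv,emt,emv,etv,hkr,hkx,hmr,hmx,hrt,hrv,htx] rk=26  ker:ehk,ehr,ehv,ehx,erx,evx,hkm,hmt,hmv,hrx,htv,hvx,kmr,kmv,kmx,krx,mrt,mrv,mrx,mtv,rtv,rvx,tvx
∂3: piv[behk,behr,behv,behx,berx,bevx,bhrx,bhvx,ehkm,ehmt,ehtv,hkmx,hkrx,hmrt,hmrv,hmtv,hrtv,hrvx] rk=18  ker:ehrx,ehvx,mrtv
∂2c = {b,e} + 2·{b,h} − 2·{b,v} − {b,x} − {e,h} − {e,r} + {e,t} + {e,v} + {e,x} + {h,r} − 2·{h,t} + 2·{h,v} + {m,r} − {m,t} + {r,t} − {t,v}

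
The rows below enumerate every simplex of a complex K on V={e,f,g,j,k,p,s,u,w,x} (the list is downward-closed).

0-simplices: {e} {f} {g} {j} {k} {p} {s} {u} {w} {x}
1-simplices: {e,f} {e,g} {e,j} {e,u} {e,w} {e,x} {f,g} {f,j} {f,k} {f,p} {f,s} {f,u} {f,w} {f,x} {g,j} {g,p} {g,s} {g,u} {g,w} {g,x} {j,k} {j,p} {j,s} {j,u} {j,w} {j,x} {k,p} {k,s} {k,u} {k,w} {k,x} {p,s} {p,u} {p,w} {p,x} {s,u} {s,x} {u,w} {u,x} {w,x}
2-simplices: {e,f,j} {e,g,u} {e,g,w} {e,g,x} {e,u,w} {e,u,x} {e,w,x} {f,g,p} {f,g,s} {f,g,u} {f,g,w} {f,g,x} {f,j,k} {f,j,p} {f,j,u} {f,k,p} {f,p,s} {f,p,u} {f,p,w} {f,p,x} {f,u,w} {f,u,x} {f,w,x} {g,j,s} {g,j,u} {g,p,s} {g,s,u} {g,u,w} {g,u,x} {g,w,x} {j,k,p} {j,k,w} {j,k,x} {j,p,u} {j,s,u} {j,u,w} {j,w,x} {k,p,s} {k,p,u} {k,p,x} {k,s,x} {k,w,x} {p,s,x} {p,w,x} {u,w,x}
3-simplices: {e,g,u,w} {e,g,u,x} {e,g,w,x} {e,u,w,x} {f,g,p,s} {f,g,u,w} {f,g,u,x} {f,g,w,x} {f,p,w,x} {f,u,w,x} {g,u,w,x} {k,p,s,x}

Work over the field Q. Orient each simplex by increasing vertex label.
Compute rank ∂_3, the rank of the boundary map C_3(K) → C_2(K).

n_0=10 n_1=40 n_2=45 n_3=12  [Q]
∂1: piv[ef,eg,ej,eu,ew,ex,fk,fp,fs] rk=9  ker:fg,fj,fu,fw,fx,gj,gp,gs,gu,gw,gx,jk,jp,js,ju,jw,jx,kp,ks,ku,kw,kx,ps,pu,pw,px,su,sx,uw,ux,wx
∂2: piv[efj,egu,egw,egx,euw,eux,ewx,fgp,fgs,fgu,fgw,fgx,fjk,fjp,fju,fkp,fps,fpu,fpw,fpx,gjs,gju,gsu,jkw,jkx,juw,jwx,kps,kpu,ksx] rk=30  ker:fuw,fux,fwx,gps,guw,gux,gwx,jkp,jpu,jsu,kpx,kwx,psx,pwx,uwx
∂3: piv[eguw,egux,egwx,euwx,fgps,fguw,fgux,fgwx,fpwx,kpsx] rk=10  ker:fuwx,guwx
rk∂_3=10

rank∂_3=10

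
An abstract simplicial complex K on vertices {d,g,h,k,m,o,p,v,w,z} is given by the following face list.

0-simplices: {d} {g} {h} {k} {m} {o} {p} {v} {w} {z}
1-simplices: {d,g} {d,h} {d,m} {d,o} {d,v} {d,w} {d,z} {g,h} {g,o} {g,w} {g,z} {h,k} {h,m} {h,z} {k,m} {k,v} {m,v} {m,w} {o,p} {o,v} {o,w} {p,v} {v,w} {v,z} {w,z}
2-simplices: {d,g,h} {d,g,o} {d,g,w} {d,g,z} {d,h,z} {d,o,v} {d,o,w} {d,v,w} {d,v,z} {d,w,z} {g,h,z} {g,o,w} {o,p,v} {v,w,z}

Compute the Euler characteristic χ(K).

n_0=10 n_1=25 n_2=14
χ=+10−25+14=-1

χ(K)=-1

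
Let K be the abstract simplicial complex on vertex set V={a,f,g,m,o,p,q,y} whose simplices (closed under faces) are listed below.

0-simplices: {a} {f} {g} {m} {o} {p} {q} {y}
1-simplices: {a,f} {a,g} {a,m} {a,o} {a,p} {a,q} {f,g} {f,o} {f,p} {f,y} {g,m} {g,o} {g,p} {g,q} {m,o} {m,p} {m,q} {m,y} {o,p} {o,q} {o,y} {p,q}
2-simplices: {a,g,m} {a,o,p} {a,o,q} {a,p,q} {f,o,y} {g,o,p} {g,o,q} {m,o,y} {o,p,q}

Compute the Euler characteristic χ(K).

χ(K)=-5

n_0=8 n_1=22 n_2=9
χ=+8−22+9=-5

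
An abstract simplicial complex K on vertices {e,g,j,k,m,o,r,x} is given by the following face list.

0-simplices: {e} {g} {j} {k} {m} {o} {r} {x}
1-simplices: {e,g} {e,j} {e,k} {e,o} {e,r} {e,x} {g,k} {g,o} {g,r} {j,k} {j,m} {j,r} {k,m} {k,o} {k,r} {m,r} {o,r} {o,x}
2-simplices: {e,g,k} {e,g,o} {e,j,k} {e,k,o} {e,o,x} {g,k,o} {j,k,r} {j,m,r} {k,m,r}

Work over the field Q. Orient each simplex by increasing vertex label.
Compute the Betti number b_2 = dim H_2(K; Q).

b_2=1

n_0=8 n_1=18 n_2=9  [Q]
∂1: piv[eg,ej,ek,eo,er,ex,jm] rk=7  ker:gk,go,gr,jk,jr,km,ko,kr,mr,or,ox
∂2: piv[egk,ego,ejk,eko,eox,jkr,jmr,kmr] rk=8  ker:gko
b_2=(9−8)−0=1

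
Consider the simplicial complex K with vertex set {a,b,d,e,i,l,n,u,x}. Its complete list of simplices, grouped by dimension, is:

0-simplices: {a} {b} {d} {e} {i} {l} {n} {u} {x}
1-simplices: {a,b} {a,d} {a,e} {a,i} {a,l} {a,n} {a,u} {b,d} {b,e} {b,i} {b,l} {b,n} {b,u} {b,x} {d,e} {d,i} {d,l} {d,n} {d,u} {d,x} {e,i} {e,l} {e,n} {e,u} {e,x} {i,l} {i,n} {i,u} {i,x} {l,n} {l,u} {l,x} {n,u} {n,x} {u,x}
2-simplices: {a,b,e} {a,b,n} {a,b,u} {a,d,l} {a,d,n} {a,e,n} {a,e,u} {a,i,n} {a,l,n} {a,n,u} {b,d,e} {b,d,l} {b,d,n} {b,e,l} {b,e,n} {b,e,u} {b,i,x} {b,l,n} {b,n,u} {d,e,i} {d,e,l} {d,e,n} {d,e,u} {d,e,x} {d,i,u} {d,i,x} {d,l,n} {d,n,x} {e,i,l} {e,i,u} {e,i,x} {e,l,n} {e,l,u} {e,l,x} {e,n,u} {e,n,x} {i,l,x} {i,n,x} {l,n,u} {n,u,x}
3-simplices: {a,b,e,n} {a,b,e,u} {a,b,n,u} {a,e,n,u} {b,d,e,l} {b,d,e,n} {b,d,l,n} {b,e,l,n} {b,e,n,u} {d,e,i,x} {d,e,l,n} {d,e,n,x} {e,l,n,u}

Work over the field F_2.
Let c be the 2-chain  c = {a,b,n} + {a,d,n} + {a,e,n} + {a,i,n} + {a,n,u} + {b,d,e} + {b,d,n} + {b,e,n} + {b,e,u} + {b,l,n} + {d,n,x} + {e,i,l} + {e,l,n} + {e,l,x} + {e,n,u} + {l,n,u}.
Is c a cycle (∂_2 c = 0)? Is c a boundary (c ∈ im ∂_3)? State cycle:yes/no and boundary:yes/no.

n_0=9 n_1=35 n_2=40 n_3=13  [Z2]
∂1: piv[ab,ad,ae,ai,al,an,au,bx] rk=8  ker:bd,be,bi,bl,bn,bu,de,di,dl,dn,du,dx,ei,el,en,eu,ex,il,in,iu,ix,ln,lu,lx,nu,nx,ux
∂2: piv[abe,abn,abu,adl,adn,aen,aeu,ain,aln,anu,bde,bdl,bdn,bel,bix,dei,deu,dex,diu,dix,dnx,eil,elu,elx,inx,nux] rk=26  ker:ben,beu,bln,bnu,del,den,dln,eiu,eix,eln,enu,enx,ilx,lnu
∂3: piv[aben,abeu,abnu,aenu,bdel,bden,bdln,beln,deix,denx,elnu] rk=11  ker:benu,deln
∂2c = {a,b} + {a,d} + {a,e} + {a,i} + {a,n} + {a,u} + {b,e} + {b,l} + {b,u} + {d,e} + {d,n} + {d,x} + {e,i} + {e,l} + {e,x} + {i,l} + {i,n} + {l,n} + {l,u} + {l,x} + {n,u} + {n,x}

cycle:no boundary:no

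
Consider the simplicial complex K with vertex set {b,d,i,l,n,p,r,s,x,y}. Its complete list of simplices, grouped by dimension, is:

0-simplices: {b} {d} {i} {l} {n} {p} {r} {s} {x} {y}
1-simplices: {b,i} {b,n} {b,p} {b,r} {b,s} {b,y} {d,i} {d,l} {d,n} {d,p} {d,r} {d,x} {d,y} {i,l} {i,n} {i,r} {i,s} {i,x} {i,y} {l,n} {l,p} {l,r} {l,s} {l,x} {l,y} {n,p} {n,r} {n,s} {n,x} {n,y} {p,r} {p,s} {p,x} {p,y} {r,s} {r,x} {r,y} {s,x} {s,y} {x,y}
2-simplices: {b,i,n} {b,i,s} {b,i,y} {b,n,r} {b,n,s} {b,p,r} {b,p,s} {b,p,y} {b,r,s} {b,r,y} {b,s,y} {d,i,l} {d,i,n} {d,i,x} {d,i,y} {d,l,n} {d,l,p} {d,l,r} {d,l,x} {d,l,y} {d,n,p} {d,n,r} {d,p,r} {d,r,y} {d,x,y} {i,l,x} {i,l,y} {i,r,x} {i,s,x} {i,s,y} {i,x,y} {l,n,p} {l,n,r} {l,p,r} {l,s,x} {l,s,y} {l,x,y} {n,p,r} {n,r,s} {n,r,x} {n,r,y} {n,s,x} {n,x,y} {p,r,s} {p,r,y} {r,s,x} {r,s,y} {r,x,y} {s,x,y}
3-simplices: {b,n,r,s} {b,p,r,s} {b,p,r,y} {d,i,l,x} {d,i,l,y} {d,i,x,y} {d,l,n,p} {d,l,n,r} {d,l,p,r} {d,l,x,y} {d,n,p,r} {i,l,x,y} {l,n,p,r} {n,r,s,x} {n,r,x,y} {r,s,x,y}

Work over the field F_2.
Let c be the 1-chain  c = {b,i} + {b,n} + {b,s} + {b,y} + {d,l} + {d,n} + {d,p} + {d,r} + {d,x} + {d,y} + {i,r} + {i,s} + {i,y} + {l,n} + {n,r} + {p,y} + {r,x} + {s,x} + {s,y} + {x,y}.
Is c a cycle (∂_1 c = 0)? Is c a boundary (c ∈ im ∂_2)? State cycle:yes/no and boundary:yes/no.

n_0=10 n_1=40 n_2=49 n_3=16  [Z2]
∂1: piv[bi,bn,bp,br,bs,by,di,dl,dx] rk=9  ker:dn,dp,dr,dy,il,in,ir,is,ix,iy,ln,lp,lr,ls,lx,ly,np,nr,ns,nx,ny,pr,ps,px,py,rs,rx,ry,sx,sy,xy
∂2: piv[bin,bis,biy,bnr,bns,bpr,bps,bpy,brs,bry,bsy,dil,din,dix,diy,dln,dlp,dlr,dlx,dly,dnp,dnr,dpr,dxy,irx,isx,lsx,nrx,nry,nsx] rk=30  ker:dry,ilx,ily,isy,ixy,lnp,lnr,lpr,lsy,lxy,npr,nrs,nxy,prs,pry,rsx,rsy,rxy,sxy
∂3: piv[bnrs,bprs,bpry,dilx,dily,dixy,dlnp,dlnr,dlpr,dlxy,dnpr,nrsx,nrxy,rsxy] rk=14  ker:ilxy,lnpr
∂1c = 0
c vs im∂2: reduces to 0 ⇒ boundary

cycle:yes boundary:yes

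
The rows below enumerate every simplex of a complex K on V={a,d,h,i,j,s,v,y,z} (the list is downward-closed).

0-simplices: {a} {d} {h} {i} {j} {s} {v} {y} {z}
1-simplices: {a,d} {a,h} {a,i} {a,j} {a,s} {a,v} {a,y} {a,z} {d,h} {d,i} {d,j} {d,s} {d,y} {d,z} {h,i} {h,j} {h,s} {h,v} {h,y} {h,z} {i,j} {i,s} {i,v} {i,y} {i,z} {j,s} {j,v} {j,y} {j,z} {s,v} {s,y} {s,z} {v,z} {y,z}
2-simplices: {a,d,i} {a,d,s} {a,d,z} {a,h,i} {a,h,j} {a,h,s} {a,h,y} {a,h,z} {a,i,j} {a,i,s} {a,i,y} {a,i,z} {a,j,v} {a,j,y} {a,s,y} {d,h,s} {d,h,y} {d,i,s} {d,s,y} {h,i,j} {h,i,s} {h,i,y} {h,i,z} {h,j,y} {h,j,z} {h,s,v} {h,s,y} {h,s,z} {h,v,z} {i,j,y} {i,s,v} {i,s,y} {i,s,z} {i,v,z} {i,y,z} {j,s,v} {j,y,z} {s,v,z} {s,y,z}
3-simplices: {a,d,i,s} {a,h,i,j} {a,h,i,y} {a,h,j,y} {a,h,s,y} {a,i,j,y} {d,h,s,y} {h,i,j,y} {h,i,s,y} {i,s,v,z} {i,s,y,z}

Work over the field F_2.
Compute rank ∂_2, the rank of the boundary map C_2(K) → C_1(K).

rank∂_2=24

n_0=9 n_1=34 n_2=39 n_3=11  [Z2]
∂1: piv[ad,ah,ai,aj,as,av,ay,az] rk=8  ker:dh,di,dj,ds,dy,dz,hi,hj,hs,hv,hy,hz,ij,is,iv,iy,iz,js,jv,jy,jz,sv,sy,sz,vz,yz
∂2: piv[adi,ads,adz,ahi,ahj,ahs,ahy,ahz,aij,ais,aiy,aiz,ajv,ajy,asy,dhs,dhy,hjz,hsv,hsz,hvz,isv,iyz,jsv] rk=24  ker:dis,dsy,hij,his,hiy,hiz,hjy,hsy,ijy,isy,isz,ivz,jyz,svz,syz
∂3: piv[adis,ahij,ahiy,ahjy,ahsy,aijy,dhsy,hisy,isvz,isyz] rk=10  ker:hijy
rk∂_2=24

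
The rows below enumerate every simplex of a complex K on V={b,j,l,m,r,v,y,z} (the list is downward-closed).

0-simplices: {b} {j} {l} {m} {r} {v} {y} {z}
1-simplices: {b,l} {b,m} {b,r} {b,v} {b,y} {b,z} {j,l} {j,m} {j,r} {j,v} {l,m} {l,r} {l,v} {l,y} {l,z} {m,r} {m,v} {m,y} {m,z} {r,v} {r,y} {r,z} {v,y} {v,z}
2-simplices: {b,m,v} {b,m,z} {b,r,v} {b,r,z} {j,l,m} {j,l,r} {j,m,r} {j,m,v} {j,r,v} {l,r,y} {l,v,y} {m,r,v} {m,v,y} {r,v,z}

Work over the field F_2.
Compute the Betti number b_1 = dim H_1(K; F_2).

b_1=4

n_0=8 n_1=24 n_2=14  [Z2]
∂1: piv[bl,bm,br,bv,by,bz,jl] rk=7  ker:jm,jr,jv,lm,lr,lv,ly,lz,mr,mv,my,mz,rv,ry,rz,vy,vz
∂2: piv[bmv,bmz,brv,brz,jlm,jlr,jmr,jmv,jrv,lry,lvy,mvy,rvz] rk=13  ker:mrv
b_1=(24−7)−13=4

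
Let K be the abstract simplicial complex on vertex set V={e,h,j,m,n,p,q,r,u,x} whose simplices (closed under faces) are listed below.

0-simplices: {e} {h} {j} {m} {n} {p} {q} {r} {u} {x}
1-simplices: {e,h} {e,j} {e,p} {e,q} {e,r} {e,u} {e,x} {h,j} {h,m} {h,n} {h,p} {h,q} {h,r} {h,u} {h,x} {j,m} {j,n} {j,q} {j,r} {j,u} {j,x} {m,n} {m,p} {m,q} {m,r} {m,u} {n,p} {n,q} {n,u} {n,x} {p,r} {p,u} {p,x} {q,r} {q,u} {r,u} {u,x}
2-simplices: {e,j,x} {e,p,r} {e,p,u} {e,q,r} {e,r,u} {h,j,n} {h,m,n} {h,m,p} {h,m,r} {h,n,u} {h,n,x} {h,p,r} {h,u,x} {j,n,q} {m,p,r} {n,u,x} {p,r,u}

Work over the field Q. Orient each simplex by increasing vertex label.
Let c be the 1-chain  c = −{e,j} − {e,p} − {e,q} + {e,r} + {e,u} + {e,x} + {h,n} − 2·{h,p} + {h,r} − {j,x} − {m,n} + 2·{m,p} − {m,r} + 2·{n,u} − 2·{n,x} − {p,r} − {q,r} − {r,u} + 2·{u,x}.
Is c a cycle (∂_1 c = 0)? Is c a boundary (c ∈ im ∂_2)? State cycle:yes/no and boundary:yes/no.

cycle:yes boundary:yes

n_0=10 n_1=37 n_2=17  [Q]
∂1: piv[eh,ej,ep,eq,er,eu,ex,hm,hn] rk=9  ker:hj,hp,hq,hr,hu,hx,jm,jn,jq,jr,ju,jx,mn,mp,mq,mr,mu,np,nq,nu,nx,pr,pu,px,qr,qu,ru,ux
∂2: piv[ejx,epr,epu,eqr,eru,hjn,hmn,hmp,hmr,hnu,hnx,hpr,hux,jnq] rk=14  ker:mpr,nux,pru
∂1c = 0
c vs im∂2: reduces to 0 ⇒ boundary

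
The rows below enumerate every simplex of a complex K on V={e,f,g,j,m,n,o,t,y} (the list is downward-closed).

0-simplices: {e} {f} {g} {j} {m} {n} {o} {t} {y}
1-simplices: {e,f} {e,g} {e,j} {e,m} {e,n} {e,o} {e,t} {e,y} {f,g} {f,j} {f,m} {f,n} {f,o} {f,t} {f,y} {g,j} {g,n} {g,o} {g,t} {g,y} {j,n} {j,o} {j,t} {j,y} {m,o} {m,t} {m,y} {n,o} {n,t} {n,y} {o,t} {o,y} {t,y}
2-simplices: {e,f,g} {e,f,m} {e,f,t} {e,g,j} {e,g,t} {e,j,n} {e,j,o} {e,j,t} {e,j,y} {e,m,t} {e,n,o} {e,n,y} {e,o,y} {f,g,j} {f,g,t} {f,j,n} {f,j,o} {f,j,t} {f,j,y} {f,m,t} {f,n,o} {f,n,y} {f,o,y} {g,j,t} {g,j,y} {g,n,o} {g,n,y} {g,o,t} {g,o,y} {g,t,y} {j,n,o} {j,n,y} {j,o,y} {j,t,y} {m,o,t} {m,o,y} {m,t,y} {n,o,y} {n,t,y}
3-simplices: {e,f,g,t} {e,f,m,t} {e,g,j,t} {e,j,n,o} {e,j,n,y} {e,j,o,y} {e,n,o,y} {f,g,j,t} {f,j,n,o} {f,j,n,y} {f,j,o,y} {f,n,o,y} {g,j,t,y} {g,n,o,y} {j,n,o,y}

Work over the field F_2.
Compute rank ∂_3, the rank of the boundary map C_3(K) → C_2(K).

n_0=9 n_1=33 n_2=39 n_3=15  [Z2]
∂1: piv[ef,eg,ej,em,en,eo,et,ey] rk=8  ker:fg,fj,fm,fn,fo,ft,fy,gj,gn,go,gt,gy,jn,jo,jt,jy,mo,mt,my,no,nt,ny,ot,oy,ty
∂2: piv[efg,efm,eft,egj,egt,ejn,ejo,ejt,ejy,emt,eno,eny,eoy,fgj,fjn,fjo,fjy,gjy,gno,gny,got,gty,mot,moy,nty] rk=25  ker:fgt,fjt,fmt,fno,fny,foy,gjt,goy,jno,jny,joy,jty,mty,noy
∂3: piv[efgt,efmt,egjt,ejno,ejny,ejoy,enoy,fgjt,fjno,fjny,fjoy,gjty,gnoy] rk=13  ker:fnoy,jnoy
rk∂_3=13

rank∂_3=13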